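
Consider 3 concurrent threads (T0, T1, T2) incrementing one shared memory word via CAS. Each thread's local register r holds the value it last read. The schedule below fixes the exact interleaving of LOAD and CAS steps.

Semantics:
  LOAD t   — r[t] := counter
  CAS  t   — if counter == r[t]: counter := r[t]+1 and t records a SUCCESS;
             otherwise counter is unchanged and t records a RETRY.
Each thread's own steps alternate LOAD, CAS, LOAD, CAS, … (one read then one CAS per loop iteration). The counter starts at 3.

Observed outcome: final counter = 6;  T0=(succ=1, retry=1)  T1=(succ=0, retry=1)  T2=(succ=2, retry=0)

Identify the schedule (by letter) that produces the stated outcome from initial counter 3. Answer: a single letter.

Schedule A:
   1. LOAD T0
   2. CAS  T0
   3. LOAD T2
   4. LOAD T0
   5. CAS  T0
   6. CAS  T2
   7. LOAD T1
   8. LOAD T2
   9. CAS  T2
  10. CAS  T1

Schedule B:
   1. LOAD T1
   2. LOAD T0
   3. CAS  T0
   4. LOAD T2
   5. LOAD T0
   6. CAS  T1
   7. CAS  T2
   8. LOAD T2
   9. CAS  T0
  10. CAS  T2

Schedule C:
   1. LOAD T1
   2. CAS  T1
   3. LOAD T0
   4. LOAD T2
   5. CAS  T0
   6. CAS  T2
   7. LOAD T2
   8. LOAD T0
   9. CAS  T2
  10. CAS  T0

Tracing schedule B:
#1 T1 reads 3
#2 T0 reads 3
#3 T0 CAS(3→4) writes; counter now 4
#4 T2 reads 4
#5 T0 reads 4
#6 T1 CAS(3→4) fails; counter now 4
#7 T2 CAS(4→5) writes; counter now 5
#8 T2 reads 5
#9 T0 CAS(4→5) fails; counter now 5
#10 T2 CAS(5→6) writes; counter now 6

B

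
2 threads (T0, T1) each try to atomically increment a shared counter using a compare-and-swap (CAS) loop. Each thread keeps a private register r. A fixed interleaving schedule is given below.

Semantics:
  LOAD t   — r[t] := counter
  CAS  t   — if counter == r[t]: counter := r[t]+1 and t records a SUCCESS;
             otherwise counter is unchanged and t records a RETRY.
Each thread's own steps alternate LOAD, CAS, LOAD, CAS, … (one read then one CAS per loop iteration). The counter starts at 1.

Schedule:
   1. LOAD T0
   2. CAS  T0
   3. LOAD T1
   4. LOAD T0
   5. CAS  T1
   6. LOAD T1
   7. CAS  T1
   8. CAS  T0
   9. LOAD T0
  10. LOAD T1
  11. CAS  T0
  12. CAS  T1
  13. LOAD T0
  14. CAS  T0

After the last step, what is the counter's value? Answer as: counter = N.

   1) LOAD T0:  M=1  r_T0=1
   2) CAS  T0:  M=2  r_T0=1 ✓
   3) LOAD T1:  M=2  r_T1=2
   4) LOAD T0:  M=2  r_T0=2
   5) CAS  T1:  M=3  r_T1=2 ✓
   6) LOAD T1:  M=3  r_T1=3
   7) CAS  T1:  M=4  r_T1=3 ✓
   8) CAS  T0:  M=4  r_T0=2 ✗
   9) LOAD T0:  M=4  r_T0=4
  10) LOAD T1:  M=4  r_T1=4
  11) CAS  T0:  M=5  r_T0=4 ✓
  12) CAS  T1:  M=5  r_T1=4 ✗
  13) LOAD T0:  M=5  r_T0=5
  14) CAS  T0:  M=6  r_T0=5 ✓

counter = 6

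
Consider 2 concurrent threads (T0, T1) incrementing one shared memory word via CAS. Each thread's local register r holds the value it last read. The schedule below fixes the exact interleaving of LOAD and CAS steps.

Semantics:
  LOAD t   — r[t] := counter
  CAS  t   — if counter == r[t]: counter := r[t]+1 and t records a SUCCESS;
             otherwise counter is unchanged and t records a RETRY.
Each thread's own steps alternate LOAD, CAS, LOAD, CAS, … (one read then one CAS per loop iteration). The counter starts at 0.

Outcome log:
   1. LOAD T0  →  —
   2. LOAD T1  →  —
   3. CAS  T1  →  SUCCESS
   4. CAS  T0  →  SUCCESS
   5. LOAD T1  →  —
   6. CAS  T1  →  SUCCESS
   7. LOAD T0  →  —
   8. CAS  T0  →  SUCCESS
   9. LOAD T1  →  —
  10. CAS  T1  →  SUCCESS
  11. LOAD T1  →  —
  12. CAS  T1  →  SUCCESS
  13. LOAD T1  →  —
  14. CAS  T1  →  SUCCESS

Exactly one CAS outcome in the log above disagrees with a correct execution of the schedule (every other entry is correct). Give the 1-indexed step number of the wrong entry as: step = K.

step = 4

Reference trace:
   1) LOAD T0:  M=0  r_T0=0
   2) LOAD T1:  M=0  r_T1=0
   3) CAS  T1:  M=1  r_T1=0 ✓
   4) CAS  T0:  M=1  r_T0=0 ✗
   5) LOAD T1:  M=1  r_T1=1
   6) CAS  T1:  M=2  r_T1=1 ✓
   7) LOAD T0:  M=2  r_T0=2
   8) CAS  T0:  M=3  r_T0=2 ✓
   9) LOAD T1:  M=3  r_T1=3
  10) CAS  T1:  M=4  r_T1=3 ✓
  11) LOAD T1:  M=4  r_T1=4
  12) CAS  T1:  M=5  r_T1=4 ✓
  13) LOAD T1:  M=5  r_T1=5
  14) CAS  T1:  M=6  r_T1=5 ✓
Mismatch at 4.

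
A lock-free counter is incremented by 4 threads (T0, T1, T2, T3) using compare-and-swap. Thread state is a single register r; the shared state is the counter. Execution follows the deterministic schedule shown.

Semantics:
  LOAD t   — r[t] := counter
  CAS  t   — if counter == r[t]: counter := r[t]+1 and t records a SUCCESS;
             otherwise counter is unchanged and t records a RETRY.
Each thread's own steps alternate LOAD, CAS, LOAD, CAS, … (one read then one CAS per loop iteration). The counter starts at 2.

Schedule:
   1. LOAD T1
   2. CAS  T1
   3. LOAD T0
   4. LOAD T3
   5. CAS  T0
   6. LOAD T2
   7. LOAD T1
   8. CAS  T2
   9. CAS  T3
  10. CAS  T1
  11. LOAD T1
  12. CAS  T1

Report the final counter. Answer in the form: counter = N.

counter = 6

1. LOAD T1 → mem=2 r[T1]=2 [LOAD]
2. CAS T1 → mem=3 r[T1]=2 [OK]
3. LOAD T0 → mem=3 r[T0]=3 [LOAD]
4. LOAD T3 → mem=3 r[T3]=3 [LOAD]
5. CAS T0 → mem=4 r[T0]=3 [OK]
6. LOAD T2 → mem=4 r[T2]=4 [LOAD]
7. LOAD T1 → mem=4 r[T1]=4 [LOAD]
8. CAS T2 → mem=5 r[T2]=4 [OK]
9. CAS T3 → mem=5 r[T3]=3 [RETRY]
10. CAS T1 → mem=5 r[T1]=4 [RETRY]
11. LOAD T1 → mem=5 r[T1]=5 [LOAD]
12. CAS T1 → mem=6 r[T1]=5 [OK]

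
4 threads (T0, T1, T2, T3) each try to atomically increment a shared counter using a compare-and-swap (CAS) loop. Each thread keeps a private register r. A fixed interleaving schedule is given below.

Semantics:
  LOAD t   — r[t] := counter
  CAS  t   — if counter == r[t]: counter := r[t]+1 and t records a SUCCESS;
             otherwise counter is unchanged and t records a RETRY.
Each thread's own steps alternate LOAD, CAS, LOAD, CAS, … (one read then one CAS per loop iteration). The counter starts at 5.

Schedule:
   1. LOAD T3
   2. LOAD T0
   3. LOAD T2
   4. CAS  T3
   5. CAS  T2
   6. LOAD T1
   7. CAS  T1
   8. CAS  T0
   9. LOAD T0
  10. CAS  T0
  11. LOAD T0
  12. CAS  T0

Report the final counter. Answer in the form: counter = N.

counter = 9

   1) LOAD T3:  M=5  r_T3=5
   2) LOAD T0:  M=5  r_T0=5
   3) LOAD T2:  M=5  r_T2=5
   4) CAS  T3:  M=6  r_T3=5 ✓
   5) CAS  T2:  M=6  r_T2=5 ✗
   6) LOAD T1:  M=6  r_T1=6
   7) CAS  T1:  M=7  r_T1=6 ✓
   8) CAS  T0:  M=7  r_T0=5 ✗
   9) LOAD T0:  M=7  r_T0=7
  10) CAS  T0:  M=8  r_T0=7 ✓
  11) LOAD T0:  M=8  r_T0=8
  12) CAS  T0:  M=9  r_T0=8 ✓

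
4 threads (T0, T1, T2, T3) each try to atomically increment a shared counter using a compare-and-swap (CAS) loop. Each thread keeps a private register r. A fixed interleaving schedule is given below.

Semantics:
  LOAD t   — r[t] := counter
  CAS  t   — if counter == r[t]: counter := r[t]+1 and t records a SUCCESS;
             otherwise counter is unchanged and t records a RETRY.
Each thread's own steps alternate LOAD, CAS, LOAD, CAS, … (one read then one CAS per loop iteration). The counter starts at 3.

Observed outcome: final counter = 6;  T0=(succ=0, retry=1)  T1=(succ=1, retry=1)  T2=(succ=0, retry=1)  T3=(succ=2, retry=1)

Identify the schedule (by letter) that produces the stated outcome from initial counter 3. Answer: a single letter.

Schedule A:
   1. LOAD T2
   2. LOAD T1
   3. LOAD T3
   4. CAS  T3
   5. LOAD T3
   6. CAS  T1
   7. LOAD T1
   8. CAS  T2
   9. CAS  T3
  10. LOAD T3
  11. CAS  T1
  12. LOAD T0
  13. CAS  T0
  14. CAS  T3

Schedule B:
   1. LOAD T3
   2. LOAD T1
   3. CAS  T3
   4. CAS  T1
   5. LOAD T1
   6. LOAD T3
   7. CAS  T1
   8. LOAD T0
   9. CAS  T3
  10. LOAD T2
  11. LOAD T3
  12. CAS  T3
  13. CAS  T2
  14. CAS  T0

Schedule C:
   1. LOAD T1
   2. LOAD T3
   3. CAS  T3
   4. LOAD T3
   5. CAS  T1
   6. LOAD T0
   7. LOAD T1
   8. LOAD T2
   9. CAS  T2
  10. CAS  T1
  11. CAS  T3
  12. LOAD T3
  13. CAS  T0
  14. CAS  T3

Tracing schedule B:
#1 T3 reads 3
#2 T1 reads 3
#3 T3 CAS(3→4) writes; counter now 4
#4 T1 CAS(3→4) fails; counter now 4
#5 T1 reads 4
#6 T3 reads 4
#7 T1 CAS(4→5) writes; counter now 5
#8 T0 reads 5
#9 T3 CAS(4→5) fails; counter now 5
#10 T2 reads 5
#11 T3 reads 5
#12 T3 CAS(5→6) writes; counter now 6
#13 T2 CAS(5→6) fails; counter now 6
#14 T0 CAS(5→6) fails; counter now 6

B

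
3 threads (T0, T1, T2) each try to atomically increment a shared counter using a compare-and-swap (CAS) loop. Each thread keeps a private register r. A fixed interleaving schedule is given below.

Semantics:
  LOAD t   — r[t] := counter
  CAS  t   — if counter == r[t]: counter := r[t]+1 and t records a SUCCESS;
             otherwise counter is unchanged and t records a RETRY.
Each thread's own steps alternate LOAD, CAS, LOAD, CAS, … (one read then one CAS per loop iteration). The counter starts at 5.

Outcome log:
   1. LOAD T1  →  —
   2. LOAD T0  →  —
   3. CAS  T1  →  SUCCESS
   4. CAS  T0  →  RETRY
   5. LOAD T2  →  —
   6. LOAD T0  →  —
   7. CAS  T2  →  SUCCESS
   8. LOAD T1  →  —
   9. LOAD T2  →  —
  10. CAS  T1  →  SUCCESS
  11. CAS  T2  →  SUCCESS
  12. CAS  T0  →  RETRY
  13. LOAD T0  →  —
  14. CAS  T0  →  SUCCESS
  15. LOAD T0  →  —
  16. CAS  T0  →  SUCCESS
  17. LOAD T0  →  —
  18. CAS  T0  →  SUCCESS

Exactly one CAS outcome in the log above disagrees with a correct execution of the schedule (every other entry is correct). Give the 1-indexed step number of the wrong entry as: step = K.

Reference trace:
1. LOAD T1 → mem=5 r[T1]=5 [LOAD]
2. LOAD T0 → mem=5 r[T0]=5 [LOAD]
3. CAS T1 → mem=6 r[T1]=5 [OK]
4. CAS T0 → mem=6 r[T0]=5 [RETRY]
5. LOAD T2 → mem=6 r[T2]=6 [LOAD]
6. LOAD T0 → mem=6 r[T0]=6 [LOAD]
7. CAS T2 → mem=7 r[T2]=6 [OK]
8. LOAD T1 → mem=7 r[T1]=7 [LOAD]
9. LOAD T2 → mem=7 r[T2]=7 [LOAD]
10. CAS T1 → mem=8 r[T1]=7 [OK]
11. CAS T2 → mem=8 r[T2]=7 [RETRY]
12. CAS T0 → mem=8 r[T0]=6 [RETRY]
13. LOAD T0 → mem=8 r[T0]=8 [LOAD]
14. CAS T0 → mem=9 r[T0]=8 [OK]
15. LOAD T0 → mem=9 r[T0]=9 [LOAD]
16. CAS T0 → mem=10 r[T0]=9 [OK]
17. LOAD T0 → mem=10 r[T0]=10 [LOAD]
18. CAS T0 → mem=11 r[T0]=10 [OK]
Log disagrees first at step 11.

step = 11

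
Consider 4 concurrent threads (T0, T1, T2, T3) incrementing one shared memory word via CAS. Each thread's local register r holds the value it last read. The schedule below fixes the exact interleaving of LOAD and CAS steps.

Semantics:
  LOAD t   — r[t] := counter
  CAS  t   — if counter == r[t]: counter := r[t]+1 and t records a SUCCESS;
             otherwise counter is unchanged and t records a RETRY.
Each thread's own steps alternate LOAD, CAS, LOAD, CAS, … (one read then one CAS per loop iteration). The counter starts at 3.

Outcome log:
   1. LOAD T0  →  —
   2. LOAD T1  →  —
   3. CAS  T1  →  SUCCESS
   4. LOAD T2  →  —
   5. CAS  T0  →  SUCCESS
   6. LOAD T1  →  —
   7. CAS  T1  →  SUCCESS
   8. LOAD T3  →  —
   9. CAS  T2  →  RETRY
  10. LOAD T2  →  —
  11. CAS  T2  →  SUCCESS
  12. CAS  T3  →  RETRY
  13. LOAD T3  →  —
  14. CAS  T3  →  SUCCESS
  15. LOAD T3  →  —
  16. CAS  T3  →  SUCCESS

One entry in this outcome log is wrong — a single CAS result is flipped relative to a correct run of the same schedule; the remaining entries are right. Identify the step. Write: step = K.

step = 5

Correct run:
   1) LOAD T0:  M=3  r_T0=3
   2) LOAD T1:  M=3  r_T1=3
   3) CAS  T1:  M=4  r_T1=3 ✓
   4) LOAD T2:  M=4  r_T2=4
   5) CAS  T0:  M=4  r_T0=3 ✗
   6) LOAD T1:  M=4  r_T1=4
   7) CAS  T1:  M=5  r_T1=4 ✓
   8) LOAD T3:  M=5  r_T3=5
   9) CAS  T2:  M=5  r_T2=4 ✗
  10) LOAD T2:  M=5  r_T2=5
  11) CAS  T2:  M=6  r_T2=5 ✓
  12) CAS  T3:  M=6  r_T3=5 ✗
  13) LOAD T3:  M=6  r_T3=6
  14) CAS  T3:  M=7  r_T3=6 ✓
  15) LOAD T3:  M=7  r_T3=7
  16) CAS  T3:  M=8  r_T3=7 ✓
Log disagrees first at step 5.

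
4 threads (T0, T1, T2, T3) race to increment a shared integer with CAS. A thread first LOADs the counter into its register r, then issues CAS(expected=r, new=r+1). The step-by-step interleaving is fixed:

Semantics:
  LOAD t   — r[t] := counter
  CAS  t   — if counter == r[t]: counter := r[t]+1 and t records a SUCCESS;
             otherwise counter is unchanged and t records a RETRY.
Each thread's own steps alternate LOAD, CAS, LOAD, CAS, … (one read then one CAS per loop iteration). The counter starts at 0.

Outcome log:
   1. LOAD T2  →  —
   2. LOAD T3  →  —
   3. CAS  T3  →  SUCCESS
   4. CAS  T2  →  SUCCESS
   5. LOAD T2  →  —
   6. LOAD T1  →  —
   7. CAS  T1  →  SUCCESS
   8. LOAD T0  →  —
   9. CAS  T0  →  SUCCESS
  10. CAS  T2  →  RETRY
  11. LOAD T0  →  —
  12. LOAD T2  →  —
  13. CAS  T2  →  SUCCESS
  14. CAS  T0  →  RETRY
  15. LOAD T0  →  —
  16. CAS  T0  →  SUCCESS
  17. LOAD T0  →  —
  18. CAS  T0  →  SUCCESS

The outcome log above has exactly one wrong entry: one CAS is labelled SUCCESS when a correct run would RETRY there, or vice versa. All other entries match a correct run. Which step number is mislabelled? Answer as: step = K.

Correct run:
step 1: T2 LOAD ⇒ load; ctr=0 reg=0
step 2: T3 LOAD ⇒ load; ctr=0 reg=0
step 3: T3 CAS ⇒ ok; ctr=1 reg=0
step 4: T2 CAS ⇒ retry; ctr=1 reg=0
step 5: T2 LOAD ⇒ load; ctr=1 reg=1
step 6: T1 LOAD ⇒ load; ctr=1 reg=1
step 7: T1 CAS ⇒ ok; ctr=2 reg=1
step 8: T0 LOAD ⇒ load; ctr=2 reg=2
step 9: T0 CAS ⇒ ok; ctr=3 reg=2
step 10: T2 CAS ⇒ retry; ctr=3 reg=1
step 11: T0 LOAD ⇒ load; ctr=3 reg=3
step 12: T2 LOAD ⇒ load; ctr=3 reg=3
step 13: T2 CAS ⇒ ok; ctr=4 reg=3
step 14: T0 CAS ⇒ retry; ctr=4 reg=3
step 15: T0 LOAD ⇒ load; ctr=4 reg=4
step 16: T0 CAS ⇒ ok; ctr=5 reg=4
step 17: T0 LOAD ⇒ load; ctr=5 reg=5
step 18: T0 CAS ⇒ ok; ctr=6 reg=5
Log disagrees first at step 4.

step = 4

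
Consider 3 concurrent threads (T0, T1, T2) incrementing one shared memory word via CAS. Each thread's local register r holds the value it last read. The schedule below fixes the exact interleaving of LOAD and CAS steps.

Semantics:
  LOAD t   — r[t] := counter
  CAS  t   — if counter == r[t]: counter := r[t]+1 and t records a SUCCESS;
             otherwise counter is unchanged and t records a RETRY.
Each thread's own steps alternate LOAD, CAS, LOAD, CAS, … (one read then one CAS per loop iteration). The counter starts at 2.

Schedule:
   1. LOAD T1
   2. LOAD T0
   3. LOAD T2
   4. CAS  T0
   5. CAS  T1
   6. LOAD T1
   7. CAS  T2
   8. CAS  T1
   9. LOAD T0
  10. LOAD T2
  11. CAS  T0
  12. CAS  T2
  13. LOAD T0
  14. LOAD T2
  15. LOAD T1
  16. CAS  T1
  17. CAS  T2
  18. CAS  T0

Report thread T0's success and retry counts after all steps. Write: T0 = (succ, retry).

T0 = (2, 1)

T1 LOAD — after: cnt=2, r=2 — load
T0 LOAD — after: cnt=2, r=2 — load
T2 LOAD — after: cnt=2, r=2 — load
T0 CAS — after: cnt=3, r=2 — ok
T1 CAS — after: cnt=3, r=2 — retry
T1 LOAD — after: cnt=3, r=3 — load
T2 CAS — after: cnt=3, r=2 — retry
T1 CAS — after: cnt=4, r=3 — ok
T0 LOAD — after: cnt=4, r=4 — load
T2 LOAD — after: cnt=4, r=4 — load
T0 CAS — after: cnt=5, r=4 — ok
T2 CAS — after: cnt=5, r=4 — retry
T0 LOAD — after: cnt=5, r=5 — load
T2 LOAD — after: cnt=5, r=5 — load
T1 LOAD — after: cnt=5, r=5 — load
T1 CAS — after: cnt=6, r=5 — ok
T2 CAS — after: cnt=6, r=5 — retry
T0 CAS — after: cnt=6, r=5 — retry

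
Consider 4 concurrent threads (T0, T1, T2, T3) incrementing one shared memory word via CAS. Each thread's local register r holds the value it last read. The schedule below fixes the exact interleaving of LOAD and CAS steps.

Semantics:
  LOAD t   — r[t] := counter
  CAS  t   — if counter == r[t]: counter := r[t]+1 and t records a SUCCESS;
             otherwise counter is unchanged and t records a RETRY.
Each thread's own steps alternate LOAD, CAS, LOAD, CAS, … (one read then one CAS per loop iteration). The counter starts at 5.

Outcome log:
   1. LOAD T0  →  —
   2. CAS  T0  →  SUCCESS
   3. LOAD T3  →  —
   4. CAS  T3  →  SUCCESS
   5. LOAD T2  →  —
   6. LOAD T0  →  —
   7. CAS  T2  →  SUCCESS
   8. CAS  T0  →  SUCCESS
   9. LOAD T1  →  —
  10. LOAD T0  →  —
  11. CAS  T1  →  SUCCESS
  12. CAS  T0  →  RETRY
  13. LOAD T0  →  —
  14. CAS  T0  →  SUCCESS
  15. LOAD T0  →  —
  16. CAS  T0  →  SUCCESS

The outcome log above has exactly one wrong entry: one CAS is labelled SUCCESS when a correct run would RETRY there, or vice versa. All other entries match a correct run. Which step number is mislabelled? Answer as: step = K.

step = 8

Reference trace:
T0 LOAD — after: cnt=5, r=5 — load
T0 CAS — after: cnt=6, r=5 — ok
T3 LOAD — after: cnt=6, r=6 — load
T3 CAS — after: cnt=7, r=6 — ok
T2 LOAD — after: cnt=7, r=7 — load
T0 LOAD — after: cnt=7, r=7 — load
T2 CAS — after: cnt=8, r=7 — ok
T0 CAS — after: cnt=8, r=7 — retry
T1 LOAD — after: cnt=8, r=8 — load
T0 LOAD — after: cnt=8, r=8 — load
T1 CAS — after: cnt=9, r=8 — ok
T0 CAS — after: cnt=9, r=8 — retry
T0 LOAD — after: cnt=9, r=9 — load
T0 CAS — after: cnt=10, r=9 — ok
T0 LOAD — after: cnt=10, r=10 — load
T0 CAS — after: cnt=11, r=10 — ok
Log disagrees first at step 8.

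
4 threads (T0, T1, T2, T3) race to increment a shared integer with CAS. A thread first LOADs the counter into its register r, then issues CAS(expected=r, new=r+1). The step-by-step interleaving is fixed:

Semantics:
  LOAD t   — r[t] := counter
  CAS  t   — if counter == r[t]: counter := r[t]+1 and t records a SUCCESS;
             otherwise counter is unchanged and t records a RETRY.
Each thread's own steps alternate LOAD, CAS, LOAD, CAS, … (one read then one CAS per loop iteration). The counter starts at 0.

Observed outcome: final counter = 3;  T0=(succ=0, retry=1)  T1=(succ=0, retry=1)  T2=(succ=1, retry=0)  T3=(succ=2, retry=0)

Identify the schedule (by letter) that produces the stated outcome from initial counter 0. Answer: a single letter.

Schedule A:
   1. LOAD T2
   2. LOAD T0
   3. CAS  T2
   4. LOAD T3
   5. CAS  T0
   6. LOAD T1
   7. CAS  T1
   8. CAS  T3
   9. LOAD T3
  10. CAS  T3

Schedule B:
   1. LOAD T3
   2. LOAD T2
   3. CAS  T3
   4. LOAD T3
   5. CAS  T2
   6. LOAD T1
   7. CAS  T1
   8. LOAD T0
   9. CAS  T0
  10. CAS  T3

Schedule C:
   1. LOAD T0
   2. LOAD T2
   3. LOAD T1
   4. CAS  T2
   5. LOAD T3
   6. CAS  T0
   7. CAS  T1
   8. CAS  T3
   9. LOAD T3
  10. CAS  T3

Simulating candidate C:
#1 T0 reads 0
#2 T2 reads 0
#3 T1 reads 0
#4 T2 CAS(0→1) writes; counter now 1
#5 T3 reads 1
#6 T0 CAS(0→1) fails; counter now 1
#7 T1 CAS(0→1) fails; counter now 1
#8 T3 CAS(1→2) writes; counter now 2
#9 T3 reads 2
#10 T3 CAS(2→3) writes; counter now 3

C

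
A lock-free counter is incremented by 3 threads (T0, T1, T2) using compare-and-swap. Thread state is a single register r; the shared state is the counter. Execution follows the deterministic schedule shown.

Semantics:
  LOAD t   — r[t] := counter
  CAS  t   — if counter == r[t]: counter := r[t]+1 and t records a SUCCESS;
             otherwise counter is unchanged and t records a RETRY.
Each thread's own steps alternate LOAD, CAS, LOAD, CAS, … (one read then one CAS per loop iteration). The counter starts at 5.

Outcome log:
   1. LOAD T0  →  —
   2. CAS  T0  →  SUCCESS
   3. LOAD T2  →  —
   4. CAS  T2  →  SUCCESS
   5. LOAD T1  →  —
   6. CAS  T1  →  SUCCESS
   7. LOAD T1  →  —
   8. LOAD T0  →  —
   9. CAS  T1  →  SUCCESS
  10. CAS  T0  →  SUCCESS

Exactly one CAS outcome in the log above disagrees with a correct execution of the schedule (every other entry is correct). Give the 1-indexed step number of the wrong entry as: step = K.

Reference trace:
   1) LOAD T0:  M=5  r_T0=5
   2) CAS  T0:  M=6  r_T0=5 ✓
   3) LOAD T2:  M=6  r_T2=6
   4) CAS  T2:  M=7  r_T2=6 ✓
   5) LOAD T1:  M=7  r_T1=7
   6) CAS  T1:  M=8  r_T1=7 ✓
   7) LOAD T1:  M=8  r_T1=8
   8) LOAD T0:  M=8  r_T0=8
   9) CAS  T1:  M=9  r_T1=8 ✓
  10) CAS  T0:  M=9  r_T0=8 ✗
Flip is step 10.

step = 10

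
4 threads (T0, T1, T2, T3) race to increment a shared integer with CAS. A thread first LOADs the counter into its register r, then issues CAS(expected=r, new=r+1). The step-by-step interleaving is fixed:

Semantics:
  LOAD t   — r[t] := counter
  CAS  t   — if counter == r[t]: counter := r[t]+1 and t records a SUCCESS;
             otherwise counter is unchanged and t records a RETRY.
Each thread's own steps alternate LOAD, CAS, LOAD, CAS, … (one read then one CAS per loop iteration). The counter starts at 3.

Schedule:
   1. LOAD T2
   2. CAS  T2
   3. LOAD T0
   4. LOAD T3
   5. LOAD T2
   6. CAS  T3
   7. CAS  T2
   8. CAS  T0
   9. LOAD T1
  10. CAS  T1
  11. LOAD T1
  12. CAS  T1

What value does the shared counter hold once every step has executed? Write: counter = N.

#1 T2 reads 3
#2 T2 CAS(3→4) writes; counter now 4
#3 T0 reads 4
#4 T3 reads 4
#5 T2 reads 4
#6 T3 CAS(4→5) writes; counter now 5
#7 T2 CAS(4→5) fails; counter now 5
#8 T0 CAS(4→5) fails; counter now 5
#9 T1 reads 5
#10 T1 CAS(5→6) writes; counter now 6
#11 T1 reads 6
#12 T1 CAS(6→7) writes; counter now 7

counter = 7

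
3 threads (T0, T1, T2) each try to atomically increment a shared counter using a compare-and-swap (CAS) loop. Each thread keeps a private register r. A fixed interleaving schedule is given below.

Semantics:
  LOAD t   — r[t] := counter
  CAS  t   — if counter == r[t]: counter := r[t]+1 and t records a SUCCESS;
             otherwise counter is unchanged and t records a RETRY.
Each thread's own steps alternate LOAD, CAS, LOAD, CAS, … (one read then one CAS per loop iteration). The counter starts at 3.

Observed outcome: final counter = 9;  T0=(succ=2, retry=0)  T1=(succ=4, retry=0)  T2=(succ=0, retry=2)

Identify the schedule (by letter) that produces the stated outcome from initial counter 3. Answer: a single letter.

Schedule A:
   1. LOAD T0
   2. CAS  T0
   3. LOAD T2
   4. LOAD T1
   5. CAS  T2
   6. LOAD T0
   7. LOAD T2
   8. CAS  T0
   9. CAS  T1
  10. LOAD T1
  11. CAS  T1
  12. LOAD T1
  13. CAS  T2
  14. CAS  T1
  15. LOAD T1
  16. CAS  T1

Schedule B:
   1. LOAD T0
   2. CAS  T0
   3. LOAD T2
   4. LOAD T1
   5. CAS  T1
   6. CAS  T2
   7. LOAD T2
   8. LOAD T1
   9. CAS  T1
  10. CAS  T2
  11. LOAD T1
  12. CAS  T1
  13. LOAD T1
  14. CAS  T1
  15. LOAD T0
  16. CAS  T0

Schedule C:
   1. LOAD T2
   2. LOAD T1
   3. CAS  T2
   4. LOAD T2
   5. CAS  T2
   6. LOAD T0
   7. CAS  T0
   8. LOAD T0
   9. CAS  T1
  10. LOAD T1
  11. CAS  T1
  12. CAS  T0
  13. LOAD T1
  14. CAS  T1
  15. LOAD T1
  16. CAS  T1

B

Run B:
step 1: T0 LOAD ⇒ load; ctr=3 reg=3
step 2: T0 CAS ⇒ ok; ctr=4 reg=3
step 3: T2 LOAD ⇒ load; ctr=4 reg=4
step 4: T1 LOAD ⇒ load; ctr=4 reg=4
step 5: T1 CAS ⇒ ok; ctr=5 reg=4
step 6: T2 CAS ⇒ retry; ctr=5 reg=4
step 7: T2 LOAD ⇒ load; ctr=5 reg=5
step 8: T1 LOAD ⇒ load; ctr=5 reg=5
step 9: T1 CAS ⇒ ok; ctr=6 reg=5
step 10: T2 CAS ⇒ retry; ctr=6 reg=5
step 11: T1 LOAD ⇒ load; ctr=6 reg=6
step 12: T1 CAS ⇒ ok; ctr=7 reg=6
step 13: T1 LOAD ⇒ load; ctr=7 reg=7
step 14: T1 CAS ⇒ ok; ctr=8 reg=7
step 15: T0 LOAD ⇒ load; ctr=8 reg=8
step 16: T0 CAS ⇒ ok; ctr=9 reg=8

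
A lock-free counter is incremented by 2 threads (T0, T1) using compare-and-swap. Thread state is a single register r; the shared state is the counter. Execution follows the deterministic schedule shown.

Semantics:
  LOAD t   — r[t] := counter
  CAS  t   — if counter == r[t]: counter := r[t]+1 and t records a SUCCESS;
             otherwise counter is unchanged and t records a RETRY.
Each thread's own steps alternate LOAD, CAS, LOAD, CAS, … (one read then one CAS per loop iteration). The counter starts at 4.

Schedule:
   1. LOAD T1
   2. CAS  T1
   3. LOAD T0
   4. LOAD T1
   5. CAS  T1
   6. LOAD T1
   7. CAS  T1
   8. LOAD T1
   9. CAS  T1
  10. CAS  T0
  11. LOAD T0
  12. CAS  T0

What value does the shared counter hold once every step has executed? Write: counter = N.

counter = 9

[1] T1.load  rd  (counter 4, T1.r 4)
[2] T1.cas  hit  (counter 5, T1.r 4)
[3] T0.load  rd  (counter 5, T0.r 5)
[4] T1.load  rd  (counter 5, T1.r 5)
[5] T1.cas  hit  (counter 6, T1.r 5)
[6] T1.load  rd  (counter 6, T1.r 6)
[7] T1.cas  hit  (counter 7, T1.r 6)
[8] T1.load  rd  (counter 7, T1.r 7)
[9] T1.cas  hit  (counter 8, T1.r 7)
[10] T0.cas  miss  (counter 8, T0.r 5)
[11] T0.load  rd  (counter 8, T0.r 8)
[12] T0.cas  hit  (counter 9, T0.r 8)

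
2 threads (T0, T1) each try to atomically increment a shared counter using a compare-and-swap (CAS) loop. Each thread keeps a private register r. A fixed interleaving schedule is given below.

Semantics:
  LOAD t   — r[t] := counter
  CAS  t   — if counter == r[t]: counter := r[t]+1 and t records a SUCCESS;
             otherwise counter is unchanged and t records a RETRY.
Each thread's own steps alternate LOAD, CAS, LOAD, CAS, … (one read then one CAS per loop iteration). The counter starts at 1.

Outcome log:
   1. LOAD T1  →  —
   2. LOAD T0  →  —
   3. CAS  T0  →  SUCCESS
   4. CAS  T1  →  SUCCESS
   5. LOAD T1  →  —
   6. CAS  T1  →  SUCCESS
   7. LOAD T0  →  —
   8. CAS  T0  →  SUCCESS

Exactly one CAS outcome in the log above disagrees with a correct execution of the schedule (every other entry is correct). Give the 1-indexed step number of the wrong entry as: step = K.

Re-executing:
1. LOAD T1 → mem=1 r[T1]=1 [LOAD]
2. LOAD T0 → mem=1 r[T0]=1 [LOAD]
3. CAS T0 → mem=2 r[T0]=1 [OK]
4. CAS T1 → mem=2 r[T1]=1 [RETRY]
5. LOAD T1 → mem=2 r[T1]=2 [LOAD]
6. CAS T1 → mem=3 r[T1]=2 [OK]
7. LOAD T0 → mem=3 r[T0]=3 [LOAD]
8. CAS T0 → mem=4 r[T0]=3 [OK]
Flip is step 4.

step = 4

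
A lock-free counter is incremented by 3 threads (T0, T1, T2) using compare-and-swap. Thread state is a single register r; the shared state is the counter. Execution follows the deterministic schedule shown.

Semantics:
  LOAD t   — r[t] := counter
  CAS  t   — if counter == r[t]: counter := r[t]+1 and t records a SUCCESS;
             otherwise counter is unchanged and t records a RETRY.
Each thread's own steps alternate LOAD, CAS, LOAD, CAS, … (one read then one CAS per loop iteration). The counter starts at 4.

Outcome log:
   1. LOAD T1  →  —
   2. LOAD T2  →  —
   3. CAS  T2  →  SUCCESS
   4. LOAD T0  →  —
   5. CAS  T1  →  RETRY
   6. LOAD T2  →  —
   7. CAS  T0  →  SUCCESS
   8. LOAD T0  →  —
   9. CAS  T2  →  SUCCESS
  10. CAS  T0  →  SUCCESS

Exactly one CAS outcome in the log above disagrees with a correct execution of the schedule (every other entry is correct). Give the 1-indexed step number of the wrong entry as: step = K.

Correct run:
1. LOAD T1 → mem=4 r[T1]=4 [LOAD]
2. LOAD T2 → mem=4 r[T2]=4 [LOAD]
3. CAS T2 → mem=5 r[T2]=4 [OK]
4. LOAD T0 → mem=5 r[T0]=5 [LOAD]
5. CAS T1 → mem=5 r[T1]=4 [RETRY]
6. LOAD T2 → mem=5 r[T2]=5 [LOAD]
7. CAS T0 → mem=6 r[T0]=5 [OK]
8. LOAD T0 → mem=6 r[T0]=6 [LOAD]
9. CAS T2 → mem=6 r[T2]=5 [RETRY]
10. CAS T0 → mem=7 r[T0]=6 [OK]
Log disagrees first at step 9.

step = 9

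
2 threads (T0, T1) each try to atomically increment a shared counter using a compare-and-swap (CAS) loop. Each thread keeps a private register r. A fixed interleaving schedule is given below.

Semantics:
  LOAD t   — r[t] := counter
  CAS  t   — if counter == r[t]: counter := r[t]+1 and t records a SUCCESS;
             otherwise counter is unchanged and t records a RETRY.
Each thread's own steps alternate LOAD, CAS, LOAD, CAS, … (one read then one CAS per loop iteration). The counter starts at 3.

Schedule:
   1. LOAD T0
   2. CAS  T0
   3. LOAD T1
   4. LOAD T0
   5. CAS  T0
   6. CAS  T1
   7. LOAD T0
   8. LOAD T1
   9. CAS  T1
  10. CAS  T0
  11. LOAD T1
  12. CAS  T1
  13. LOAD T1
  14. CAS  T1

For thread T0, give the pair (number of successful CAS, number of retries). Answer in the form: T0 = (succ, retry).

T0 = (2, 1)

1. LOAD T0 → mem=3 r[T0]=3 [LOAD]
2. CAS T0 → mem=4 r[T0]=3 [OK]
3. LOAD T1 → mem=4 r[T1]=4 [LOAD]
4. LOAD T0 → mem=4 r[T0]=4 [LOAD]
5. CAS T0 → mem=5 r[T0]=4 [OK]
6. CAS T1 → mem=5 r[T1]=4 [RETRY]
7. LOAD T0 → mem=5 r[T0]=5 [LOAD]
8. LOAD T1 → mem=5 r[T1]=5 [LOAD]
9. CAS T1 → mem=6 r[T1]=5 [OK]
10. CAS T0 → mem=6 r[T0]=5 [RETRY]
11. LOAD T1 → mem=6 r[T1]=6 [LOAD]
12. CAS T1 → mem=7 r[T1]=6 [OK]
13. LOAD T1 → mem=7 r[T1]=7 [LOAD]
14. CAS T1 → mem=8 r[T1]=7 [OK]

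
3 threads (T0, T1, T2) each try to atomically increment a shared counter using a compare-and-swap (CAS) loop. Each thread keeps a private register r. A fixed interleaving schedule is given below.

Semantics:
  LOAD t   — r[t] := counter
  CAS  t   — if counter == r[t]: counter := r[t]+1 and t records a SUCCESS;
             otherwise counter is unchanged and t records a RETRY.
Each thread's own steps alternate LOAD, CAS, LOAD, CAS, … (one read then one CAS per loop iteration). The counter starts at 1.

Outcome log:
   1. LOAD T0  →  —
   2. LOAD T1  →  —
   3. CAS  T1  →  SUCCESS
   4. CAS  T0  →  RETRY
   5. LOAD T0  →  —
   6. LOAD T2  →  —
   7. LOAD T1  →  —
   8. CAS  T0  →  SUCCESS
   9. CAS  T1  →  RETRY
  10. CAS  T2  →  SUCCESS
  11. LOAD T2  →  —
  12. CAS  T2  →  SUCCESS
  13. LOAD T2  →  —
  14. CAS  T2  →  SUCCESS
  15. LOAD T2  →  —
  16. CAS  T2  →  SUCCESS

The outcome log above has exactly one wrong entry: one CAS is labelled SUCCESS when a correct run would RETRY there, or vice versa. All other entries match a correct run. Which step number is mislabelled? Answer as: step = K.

step = 10

Correct run:
1. LOAD T0 → mem=1 r[T0]=1 [LOAD]
2. LOAD T1 → mem=1 r[T1]=1 [LOAD]
3. CAS T1 → mem=2 r[T1]=1 [OK]
4. CAS T0 → mem=2 r[T0]=1 [RETRY]
5. LOAD T0 → mem=2 r[T0]=2 [LOAD]
6. LOAD T2 → mem=2 r[T2]=2 [LOAD]
7. LOAD T1 → mem=2 r[T1]=2 [LOAD]
8. CAS T0 → mem=3 r[T0]=2 [OK]
9. CAS T1 → mem=3 r[T1]=2 [RETRY]
10. CAS T2 → mem=3 r[T2]=2 [RETRY]
11. LOAD T2 → mem=3 r[T2]=3 [LOAD]
12. CAS T2 → mem=4 r[T2]=3 [OK]
13. LOAD T2 → mem=4 r[T2]=4 [LOAD]
14. CAS T2 → mem=5 r[T2]=4 [OK]
15. LOAD T2 → mem=5 r[T2]=5 [LOAD]
16. CAS T2 → mem=6 r[T2]=5 [OK]
Mismatch at 10.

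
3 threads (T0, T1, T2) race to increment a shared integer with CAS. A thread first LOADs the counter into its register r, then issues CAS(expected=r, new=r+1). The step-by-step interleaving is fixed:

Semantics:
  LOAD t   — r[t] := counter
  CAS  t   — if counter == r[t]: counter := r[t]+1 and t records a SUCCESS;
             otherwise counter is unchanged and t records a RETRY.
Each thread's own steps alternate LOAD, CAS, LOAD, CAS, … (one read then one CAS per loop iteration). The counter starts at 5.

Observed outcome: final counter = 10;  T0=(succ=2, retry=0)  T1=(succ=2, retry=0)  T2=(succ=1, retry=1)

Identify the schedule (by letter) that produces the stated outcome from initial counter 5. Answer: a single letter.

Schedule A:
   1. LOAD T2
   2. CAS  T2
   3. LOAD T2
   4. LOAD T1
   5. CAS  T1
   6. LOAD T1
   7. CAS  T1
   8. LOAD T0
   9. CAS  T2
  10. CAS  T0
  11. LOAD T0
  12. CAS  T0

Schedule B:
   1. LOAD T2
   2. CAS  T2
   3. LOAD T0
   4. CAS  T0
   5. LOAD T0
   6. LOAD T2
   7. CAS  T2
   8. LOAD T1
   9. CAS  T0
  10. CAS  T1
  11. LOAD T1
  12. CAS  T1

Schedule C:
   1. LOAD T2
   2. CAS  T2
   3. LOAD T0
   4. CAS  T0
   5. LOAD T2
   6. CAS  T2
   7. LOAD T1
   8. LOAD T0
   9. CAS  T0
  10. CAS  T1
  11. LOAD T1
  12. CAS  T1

A

Run A:
1. LOAD T2 → mem=5 r[T2]=5 [LOAD]
2. CAS T2 → mem=6 r[T2]=5 [OK]
3. LOAD T2 → mem=6 r[T2]=6 [LOAD]
4. LOAD T1 → mem=6 r[T1]=6 [LOAD]
5. CAS T1 → mem=7 r[T1]=6 [OK]
6. LOAD T1 → mem=7 r[T1]=7 [LOAD]
7. CAS T1 → mem=8 r[T1]=7 [OK]
8. LOAD T0 → mem=8 r[T0]=8 [LOAD]
9. CAS T2 → mem=8 r[T2]=6 [RETRY]
10. CAS T0 → mem=9 r[T0]=8 [OK]
11. LOAD T0 → mem=9 r[T0]=9 [LOAD]
12. CAS T0 → mem=10 r[T0]=9 [OK]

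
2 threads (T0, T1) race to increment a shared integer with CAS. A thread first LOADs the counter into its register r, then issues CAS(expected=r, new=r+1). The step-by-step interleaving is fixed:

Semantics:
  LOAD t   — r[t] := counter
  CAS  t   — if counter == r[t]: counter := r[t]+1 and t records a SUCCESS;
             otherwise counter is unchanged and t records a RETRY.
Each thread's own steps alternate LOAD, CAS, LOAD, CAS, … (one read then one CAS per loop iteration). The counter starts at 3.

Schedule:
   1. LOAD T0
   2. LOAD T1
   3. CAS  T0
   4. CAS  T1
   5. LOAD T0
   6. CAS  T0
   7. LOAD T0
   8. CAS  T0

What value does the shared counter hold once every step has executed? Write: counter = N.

counter = 6

1. LOAD T0 → mem=3 r[T0]=3 [LOAD]
2. LOAD T1 → mem=3 r[T1]=3 [LOAD]
3. CAS T0 → mem=4 r[T0]=3 [OK]
4. CAS T1 → mem=4 r[T1]=3 [RETRY]
5. LOAD T0 → mem=4 r[T0]=4 [LOAD]
6. CAS T0 → mem=5 r[T0]=4 [OK]
7. LOAD T0 → mem=5 r[T0]=5 [LOAD]
8. CAS T0 → mem=6 r[T0]=5 [OK]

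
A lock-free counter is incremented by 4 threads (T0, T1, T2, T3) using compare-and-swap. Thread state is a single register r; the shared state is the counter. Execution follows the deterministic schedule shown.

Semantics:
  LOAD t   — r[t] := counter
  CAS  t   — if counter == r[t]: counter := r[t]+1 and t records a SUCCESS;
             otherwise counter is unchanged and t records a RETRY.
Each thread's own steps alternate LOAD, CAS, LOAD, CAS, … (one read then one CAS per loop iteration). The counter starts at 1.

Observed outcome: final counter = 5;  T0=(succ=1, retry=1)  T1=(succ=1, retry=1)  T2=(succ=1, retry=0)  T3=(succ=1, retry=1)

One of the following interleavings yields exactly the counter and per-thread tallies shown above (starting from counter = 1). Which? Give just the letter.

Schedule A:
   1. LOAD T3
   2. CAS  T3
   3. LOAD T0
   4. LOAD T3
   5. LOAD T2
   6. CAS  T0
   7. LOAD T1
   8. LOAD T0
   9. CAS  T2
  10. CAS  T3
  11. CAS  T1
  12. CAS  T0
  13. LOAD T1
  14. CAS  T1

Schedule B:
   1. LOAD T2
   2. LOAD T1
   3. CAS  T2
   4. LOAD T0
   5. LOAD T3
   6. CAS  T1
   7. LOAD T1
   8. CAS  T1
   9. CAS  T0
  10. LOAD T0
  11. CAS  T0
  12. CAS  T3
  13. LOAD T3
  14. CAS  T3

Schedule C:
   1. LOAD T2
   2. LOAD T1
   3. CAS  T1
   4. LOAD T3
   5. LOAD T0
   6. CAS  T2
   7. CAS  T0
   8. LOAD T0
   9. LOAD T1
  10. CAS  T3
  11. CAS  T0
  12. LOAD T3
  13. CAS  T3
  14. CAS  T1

Simulating candidate B:
1. LOAD T2 → mem=1 r[T2]=1 [LOAD]
2. LOAD T1 → mem=1 r[T1]=1 [LOAD]
3. CAS T2 → mem=2 r[T2]=1 [OK]
4. LOAD T0 → mem=2 r[T0]=2 [LOAD]
5. LOAD T3 → mem=2 r[T3]=2 [LOAD]
6. CAS T1 → mem=2 r[T1]=1 [RETRY]
7. LOAD T1 → mem=2 r[T1]=2 [LOAD]
8. CAS T1 → mem=3 r[T1]=2 [OK]
9. CAS T0 → mem=3 r[T0]=2 [RETRY]
10. LOAD T0 → mem=3 r[T0]=3 [LOAD]
11. CAS T0 → mem=4 r[T0]=3 [OK]
12. CAS T3 → mem=4 r[T3]=2 [RETRY]
13. LOAD T3 → mem=4 r[T3]=4 [LOAD]
14. CAS T3 → mem=5 r[T3]=4 [OK]

B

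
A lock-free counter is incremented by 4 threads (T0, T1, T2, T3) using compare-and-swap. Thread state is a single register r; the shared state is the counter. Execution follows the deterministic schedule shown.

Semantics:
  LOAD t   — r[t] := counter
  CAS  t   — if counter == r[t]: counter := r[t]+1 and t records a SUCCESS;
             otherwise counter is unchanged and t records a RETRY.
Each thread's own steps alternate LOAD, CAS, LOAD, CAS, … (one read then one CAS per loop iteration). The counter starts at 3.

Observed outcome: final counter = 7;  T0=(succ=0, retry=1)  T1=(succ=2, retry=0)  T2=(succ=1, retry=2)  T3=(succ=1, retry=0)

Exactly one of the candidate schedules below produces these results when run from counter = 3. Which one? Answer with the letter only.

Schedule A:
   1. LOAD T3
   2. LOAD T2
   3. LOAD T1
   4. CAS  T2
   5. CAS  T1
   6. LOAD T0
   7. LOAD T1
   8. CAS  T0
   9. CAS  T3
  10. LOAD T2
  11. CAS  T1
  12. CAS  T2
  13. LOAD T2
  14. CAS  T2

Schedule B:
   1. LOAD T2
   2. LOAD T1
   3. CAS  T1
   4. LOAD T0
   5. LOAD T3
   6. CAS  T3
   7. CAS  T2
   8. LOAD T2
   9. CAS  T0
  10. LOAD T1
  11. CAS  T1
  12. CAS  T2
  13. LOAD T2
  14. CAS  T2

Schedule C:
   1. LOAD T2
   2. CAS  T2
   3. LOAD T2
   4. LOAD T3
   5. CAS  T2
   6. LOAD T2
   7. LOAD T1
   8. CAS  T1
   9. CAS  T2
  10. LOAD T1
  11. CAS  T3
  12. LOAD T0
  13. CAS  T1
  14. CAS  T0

Simulating candidate B:
T2 LOAD — after: cnt=3, r=3 — load
T1 LOAD — after: cnt=3, r=3 — load
T1 CAS — after: cnt=4, r=3 — ok
T0 LOAD — after: cnt=4, r=4 — load
T3 LOAD — after: cnt=4, r=4 — load
T3 CAS — after: cnt=5, r=4 — ok
T2 CAS — after: cnt=5, r=3 — retry
T2 LOAD — after: cnt=5, r=5 — load
T0 CAS — after: cnt=5, r=4 — retry
T1 LOAD — after: cnt=5, r=5 — load
T1 CAS — after: cnt=6, r=5 — ok
T2 CAS — after: cnt=6, r=5 — retry
T2 LOAD — after: cnt=6, r=6 — load
T2 CAS — after: cnt=7, r=6 — ok

B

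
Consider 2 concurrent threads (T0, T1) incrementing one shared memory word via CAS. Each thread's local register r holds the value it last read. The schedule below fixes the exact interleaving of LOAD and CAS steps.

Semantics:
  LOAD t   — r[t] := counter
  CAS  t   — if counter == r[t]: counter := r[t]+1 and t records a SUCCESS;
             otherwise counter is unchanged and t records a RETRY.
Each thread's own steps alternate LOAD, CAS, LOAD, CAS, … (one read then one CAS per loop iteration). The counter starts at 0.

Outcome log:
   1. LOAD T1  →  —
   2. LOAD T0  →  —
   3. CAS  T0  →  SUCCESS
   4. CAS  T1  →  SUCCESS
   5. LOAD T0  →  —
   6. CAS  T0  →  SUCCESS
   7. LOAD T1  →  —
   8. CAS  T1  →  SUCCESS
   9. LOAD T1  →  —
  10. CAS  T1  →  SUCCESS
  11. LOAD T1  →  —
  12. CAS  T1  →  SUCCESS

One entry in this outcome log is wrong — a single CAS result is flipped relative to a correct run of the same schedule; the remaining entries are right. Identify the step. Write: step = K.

Reference trace:
1. LOAD T1 → mem=0 r[T1]=0 [LOAD]
2. LOAD T0 → mem=0 r[T0]=0 [LOAD]
3. CAS T0 → mem=1 r[T0]=0 [OK]
4. CAS T1 → mem=1 r[T1]=0 [RETRY]
5. LOAD T0 → mem=1 r[T0]=1 [LOAD]
6. CAS T0 → mem=2 r[T0]=1 [OK]
7. LOAD T1 → mem=2 r[T1]=2 [LOAD]
8. CAS T1 → mem=3 r[T1]=2 [OK]
9. LOAD T1 → mem=3 r[T1]=3 [LOAD]
10. CAS T1 → mem=4 r[T1]=3 [OK]
11. LOAD T1 → mem=4 r[T1]=4 [LOAD]
12. CAS T1 → mem=5 r[T1]=4 [OK]
Log disagrees first at step 4.

step = 4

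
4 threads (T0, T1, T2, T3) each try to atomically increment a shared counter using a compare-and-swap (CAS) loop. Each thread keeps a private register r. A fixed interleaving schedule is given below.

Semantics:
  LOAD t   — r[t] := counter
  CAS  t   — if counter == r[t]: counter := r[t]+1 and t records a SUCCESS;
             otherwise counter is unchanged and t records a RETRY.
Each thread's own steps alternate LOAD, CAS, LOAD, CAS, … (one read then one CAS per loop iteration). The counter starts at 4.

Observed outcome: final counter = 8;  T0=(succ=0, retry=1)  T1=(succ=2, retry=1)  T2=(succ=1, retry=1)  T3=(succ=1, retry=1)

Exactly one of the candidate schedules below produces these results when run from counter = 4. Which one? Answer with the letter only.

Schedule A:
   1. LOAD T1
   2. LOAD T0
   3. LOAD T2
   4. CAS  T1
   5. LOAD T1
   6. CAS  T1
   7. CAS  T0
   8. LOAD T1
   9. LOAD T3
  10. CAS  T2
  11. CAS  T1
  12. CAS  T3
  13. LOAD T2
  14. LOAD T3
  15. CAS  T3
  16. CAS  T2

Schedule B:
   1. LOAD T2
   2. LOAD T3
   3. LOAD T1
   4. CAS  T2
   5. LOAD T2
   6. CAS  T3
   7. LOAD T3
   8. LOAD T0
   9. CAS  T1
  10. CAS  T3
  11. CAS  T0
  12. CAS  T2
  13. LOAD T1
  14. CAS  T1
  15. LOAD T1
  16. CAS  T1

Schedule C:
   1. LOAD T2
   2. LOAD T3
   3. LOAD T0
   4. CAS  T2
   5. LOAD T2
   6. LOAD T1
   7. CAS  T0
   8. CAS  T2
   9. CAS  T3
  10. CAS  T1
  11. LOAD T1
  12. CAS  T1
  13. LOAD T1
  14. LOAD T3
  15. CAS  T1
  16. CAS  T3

B

Simulating candidate B:
T2 LOAD — after: cnt=4, r=4 — load
T3 LOAD — after: cnt=4, r=4 — load
T1 LOAD — after: cnt=4, r=4 — load
T2 CAS — after: cnt=5, r=4 — ok
T2 LOAD — after: cnt=5, r=5 — load
T3 CAS — after: cnt=5, r=4 — retry
T3 LOAD — after: cnt=5, r=5 — load
T0 LOAD — after: cnt=5, r=5 — load
T1 CAS — after: cnt=5, r=4 — retry
T3 CAS — after: cnt=6, r=5 — ok
T0 CAS — after: cnt=6, r=5 — retry
T2 CAS — after: cnt=6, r=5 — retry
T1 LOAD — after: cnt=6, r=6 — load
T1 CAS — after: cnt=7, r=6 — ok
T1 LOAD — after: cnt=7, r=7 — load
T1 CAS — after: cnt=8, r=7 — ok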